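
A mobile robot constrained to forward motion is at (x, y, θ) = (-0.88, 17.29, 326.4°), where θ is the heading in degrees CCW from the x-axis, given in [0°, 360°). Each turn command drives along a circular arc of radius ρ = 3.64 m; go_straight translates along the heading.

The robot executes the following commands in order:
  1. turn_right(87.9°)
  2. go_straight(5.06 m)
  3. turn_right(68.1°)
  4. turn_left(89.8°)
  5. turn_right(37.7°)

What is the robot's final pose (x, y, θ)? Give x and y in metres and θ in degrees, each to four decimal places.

(-11.4669, 1.3212, 222.5000°)

set_pose: (x, y, θ) = (-0.8800, 17.2900, 326.4000°), ρ = 3.64
turn_right(87.9°): centre at ρ to the right, rotate −87.9° → (0.2093, 12.3563, 238.5000°)
go_straight(5.06): x += 5.06·cos θ, y += 5.06·sin θ → (-2.4346, 8.0419, 238.5000°)
turn_right(68.1°): centre at ρ to the right, rotate −68.1° → (-6.1452, 6.3548, 170.4000°)
turn_left(89.8°): centre at ρ to the left, rotate +89.8° → (-10.3391, 3.3853, 260.2000°)
turn_right(37.7°): centre at ρ to the right, rotate −37.7° → (-11.4669, 1.3212, 222.5000°)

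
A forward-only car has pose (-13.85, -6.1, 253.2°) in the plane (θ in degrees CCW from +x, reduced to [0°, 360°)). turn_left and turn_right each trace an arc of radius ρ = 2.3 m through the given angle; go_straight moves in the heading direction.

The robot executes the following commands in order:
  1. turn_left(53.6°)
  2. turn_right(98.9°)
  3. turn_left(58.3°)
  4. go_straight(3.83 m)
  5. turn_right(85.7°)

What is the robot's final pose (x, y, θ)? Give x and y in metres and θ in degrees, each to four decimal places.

(-18.0027, -19.4022, 180.5000°)

set_pose: (x, y, θ) = (-13.8500, -6.1000, 253.2000°), ρ = 2.3
turn_left(53.6°): centre at ρ to the left, rotate +53.6° → (-13.4898, -8.1425, 306.8000°)
turn_right(98.9°): centre at ρ to the right, rotate −98.9° → (-14.2553, -11.5529, 207.9000°)
turn_left(58.3°): centre at ρ to the left, rotate +58.3° → (-15.4740, -13.4332, 266.2000°)
go_straight(3.83): x += 3.83·cos θ, y += 3.83·sin θ → (-15.7278, -17.2548, 266.2000°)
turn_right(85.7°): centre at ρ to the right, rotate −85.7° → (-18.0027, -19.4022, 180.5000°)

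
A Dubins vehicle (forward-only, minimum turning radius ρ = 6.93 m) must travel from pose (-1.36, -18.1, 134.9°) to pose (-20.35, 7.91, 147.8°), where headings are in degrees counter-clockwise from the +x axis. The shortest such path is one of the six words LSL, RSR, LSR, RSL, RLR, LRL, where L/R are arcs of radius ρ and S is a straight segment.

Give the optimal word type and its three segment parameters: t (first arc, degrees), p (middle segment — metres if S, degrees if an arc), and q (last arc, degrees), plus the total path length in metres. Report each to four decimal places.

RSL: t = 9.9156°, p = 28.3176 m, q = 22.8156°, L = 32.2765 m

Let ψ = atan2(Δy, Δx) = atan2(26.01, -18.99) = 126.1333° be the start→goal bearing.
Normalize: d = |goal − start| / ρ = 32.204661/6.93 = 4.647137, α = (θ_start − ψ) mod 360° = 8.7667° = 0.153007 rad, β = (θ_goal − ψ) mod 360° = 21.6667° = 0.378155 rad.
Common terms: sin α = 0.152411, cos α = 0.988317, sin β = 0.369206, cos β = 0.929347, cos(α−β) = 0.974761, d² = 21.595885. Work in radians in the unit-radius frame; every candidate has L = ρ·(t + p + q).
LSL: p² = 2 + d² − 2cos(α−β) + 2d(sin α − sin β) = 19.631408; p = √p² = 4.430734; φ = atan2(cos β − cos α, d + sin α − sin β) = -0.013310 rad; t = (φ − α) mod 2π = 6.116868 rad, q = (β − φ) mod 2π = 0.391464 rad → L = 6.93·(6.116868 + 4.430734 + 0.391464) = 6.93·10.939067 = 75.807736 m
RSR: p² = 2 + d² − 2cos(α−β) + 2d(sin β − sin α) = 23.661317; p = √p² = 4.864290; φ = atan2(cos α − cos β, d − sin α + sin β) = 0.012123 rad; t = (α − φ) mod 2π = 0.140884 rad, q = (φ − β) mod 2π = 5.917154 rad → L = 6.93·(0.140884 + 4.864290 + 5.917154) = 6.93·10.922328 = 75.691732 m
LSR: p² = d² − 2 + 2cos(α−β) + 2d(sin α + sin β) = 26.393462; p = √p² = 5.137457; φ = atan2(−cos α − cos β, d + sin α + sin β) − atan2(−2, p) = 0.015977 rad; t = (φ − α) mod 2π = 6.146155 rad, q = (φ − β) mod 2π = 5.921008 rad → L = 6.93·(6.146155 + 5.137457 + 5.921008) = 6.93·17.204620 = 119.228017 m
RSL: p² = d² − 2 + 2cos(α−β) − 2d(sin α + sin β) = 16.697352; p = √p² = 4.086239; φ = atan2(cos α + cos β, d − sin α − sin β) − atan2(2, p) = -0.020052 rad; t = (α − φ) mod 2π = 0.173060 rad, q = (β − φ) mod 2π = 0.398207 rad → L = 6.93·(0.173060 + 4.086239 + 0.398207) = 6.93·4.657506 = 32.276519 m
RLR: c = (6 − d² + 2cos(α−β) + 2d(sin α − sin β))/8 = -1.957665, |c| > 1 → infeasible
LRL: c = (6 − d² + 2cos(α−β) − 2d(sin α − sin β))/8 = -1.453926, |c| > 1 → infeasible
Shortest: RSL with L = 32.276519 m ≈ 32.2765 m
Convert RSL to answer units (arcs ×180/π): t = 0.173060·180/π = 9.9156°, p = ρ·p = 6.93·4.086239 = 28.3176 m, q = 0.398207·180/π = 22.8156°, L = 32.2765 m.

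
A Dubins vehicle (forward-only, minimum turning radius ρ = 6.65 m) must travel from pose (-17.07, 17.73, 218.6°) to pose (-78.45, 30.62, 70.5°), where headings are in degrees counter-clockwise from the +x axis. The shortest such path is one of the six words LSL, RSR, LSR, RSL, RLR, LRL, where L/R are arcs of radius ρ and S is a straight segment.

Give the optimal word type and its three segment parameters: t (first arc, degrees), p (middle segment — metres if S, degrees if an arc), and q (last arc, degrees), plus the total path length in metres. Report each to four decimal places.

Let ψ = atan2(Δy, Δx) = atan2(12.89, -61.38) = 168.1400° be the start→goal bearing.
Normalize: d = |goal − start| / ρ = 62.718869/6.65 = 9.431409, α = (θ_start − ψ) mod 360° = 50.4600° = 0.880692 rad, β = (θ_goal − ψ) mod 360° = 262.3600° = 4.579045 rad.
Common terms: sin α = 0.771180, cos α = 0.636617, sin β = -0.991123, cos β = -0.132949, cos(α−β) = -0.848972, d² = 88.951473. Work in radians in the unit-radius frame; every candidate has L = ρ·(t + p + q).
LSL: p² = 2 + d² − 2cos(α−β) + 2d(sin α − sin β) = 125.891411; p = √p² = 11.220134; φ = atan2(cos β − cos α, d + sin α − sin β) = -0.068642 rad; t = (φ − α) mod 2π = 5.333851 rad, q = (β − φ) mod 2π = 4.647687 rad → L = 6.65·(5.333851 + 11.220134 + 4.647687) = 6.65·21.201672 = 140.991120 m
RSR: p² = 2 + d² − 2cos(α−β) + 2d(sin β − sin α) = 59.407421; p = √p² = 7.707621; φ = atan2(cos α − cos β, d − sin α + sin β) = 0.100012 rad; t = (α − φ) mod 2π = 0.780681 rad, q = (φ − β) mod 2π = 1.804152 rad → L = 6.65·(0.780681 + 7.707621 + 1.804152) = 6.65·10.292454 = 68.444816 m
LSR: p² = d² − 2 + 2cos(α−β) + 2d(sin α + sin β) = 81.104784; p = √p² = 9.005819; φ = atan2(−cos α − cos β, d + sin α + sin β) − atan2(−2, p) = 0.163908 rad; t = (φ − α) mod 2π = 5.566401 rad, q = (φ − β) mod 2π = 1.868048 rad → L = 6.65·(5.566401 + 9.005819 + 1.868048) = 6.65·16.440269 = 109.327787 m
RSL: p² = d² − 2 + 2cos(α−β) − 2d(sin α + sin β) = 89.402274; p = √p² = 9.455278; φ = atan2(cos α + cos β, d − sin α − sin β) − atan2(2, p) = -0.156311 rad; t = (α − φ) mod 2π = 1.037003 rad, q = (β − φ) mod 2π = 4.735356 rad → L = 6.65·(1.037003 + 9.455278 + 4.735356) = 6.65·15.227636 = 101.263781 m
RLR: c = (6 − d² + 2cos(α−β) + 2d(sin α − sin β))/8 = -6.425928, |c| > 1 → infeasible
LRL: c = (6 − d² + 2cos(α−β) − 2d(sin α − sin β))/8 = -14.736426, |c| > 1 → infeasible
Shortest: RSR with L = 68.444816 m ≈ 68.4448 m
Convert RSR to answer units (arcs ×180/π): t = 0.780681·180/π = 44.7297°, p = ρ·p = 6.65·7.707621 = 51.2557 m, q = 1.804152·180/π = 103.3703°, L = 68.4448 m.

RSR: t = 44.7297°, p = 51.2557 m, q = 103.3703°, L = 68.4448 m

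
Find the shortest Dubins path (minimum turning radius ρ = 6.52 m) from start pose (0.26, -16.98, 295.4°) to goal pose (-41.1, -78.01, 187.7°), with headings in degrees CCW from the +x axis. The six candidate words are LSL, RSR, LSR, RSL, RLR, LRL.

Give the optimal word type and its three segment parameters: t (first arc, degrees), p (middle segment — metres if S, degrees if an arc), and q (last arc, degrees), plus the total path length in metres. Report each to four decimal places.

Let ψ = atan2(Δy, Δx) = atan2(-61.03, -41.36) = -124.1255° be the start→goal bearing.
Normalize: d = |goal − start| / ρ = 73.724558/6.52 = 11.307448, α = (θ_start − ψ) mod 360° = 59.5255° = 1.038916 rad, β = (θ_goal − ψ) mod 360° = 311.8255° = 5.442381 rad.
Common terms: sin α = 0.861855, cos α = 0.507155, sin β = -0.745180, cos β = 0.666864, cos(α−β) = -0.304033, d² = 127.858371. Work in radians in the unit-radius frame; every candidate has L = ρ·(t + p + q).
LSL: p² = 2 + d² − 2cos(α−β) + 2d(sin α − sin β) = 166.809350; p = √p² = 12.915469; φ = atan2(cos β − cos α, d + sin α − sin β) = 0.012366 rad; t = (φ − α) mod 2π = 5.256636 rad, q = (β − φ) mod 2π = 5.430015 rad → L = 6.52·(5.256636 + 12.915469 + 5.430015) = 6.52·23.602120 = 153.885825 m
RSR: p² = 2 + d² − 2cos(α−β) + 2d(sin β − sin α) = 94.123525; p = √p² = 9.701728; φ = atan2(cos α − cos β, d − sin α + sin β) = -0.016463 rad; t = (α − φ) mod 2π = 1.055378 rad, q = (φ − β) mod 2π = 0.824341 rad → L = 6.52·(1.055378 + 9.701728 + 0.824341) = 6.52·11.581448 = 75.511038 m
LSR: p² = d² − 2 + 2cos(α−β) + 2d(sin α + sin β) = 127.888901; p = √p² = 11.308798; φ = atan2(−cos α − cos β, d + sin α + sin β) − atan2(−2, p) = 0.072636 rad; t = (φ − α) mod 2π = 5.316906 rad, q = (φ − β) mod 2π = 0.913440 rad → L = 6.52·(5.316906 + 11.308798 + 0.913440) = 6.52·17.539144 = 114.355219 m
RSL: p² = d² − 2 + 2cos(α−β) − 2d(sin α + sin β) = 122.611709; p = √p² = 11.073017; φ = atan2(cos α + cos β, d − sin α − sin β) − atan2(2, p) = -0.074165 rad; t = (α − φ) mod 2π = 1.113081 rad, q = (β − φ) mod 2π = 5.516547 rad → L = 6.52·(1.113081 + 11.073017 + 5.516547) = 6.52·17.702645 = 115.421244 m
RLR: c = (6 − d² + 2cos(α−β) + 2d(sin α − sin β))/8 = -10.765441, |c| > 1 → infeasible
LRL: c = (6 − d² + 2cos(α−β) − 2d(sin α − sin β))/8 = -19.851169, |c| > 1 → infeasible
Shortest: RSR with L = 75.511038 m ≈ 75.5110 m
Convert RSR to answer units (arcs ×180/π): t = 1.055378·180/π = 60.4687°, p = ρ·p = 6.52·9.701728 = 63.2553 m, q = 0.824341·180/π = 47.2313°, L = 75.5110 m.

RSR: t = 60.4687°, p = 63.2553 m, q = 47.2313°, L = 75.5110 m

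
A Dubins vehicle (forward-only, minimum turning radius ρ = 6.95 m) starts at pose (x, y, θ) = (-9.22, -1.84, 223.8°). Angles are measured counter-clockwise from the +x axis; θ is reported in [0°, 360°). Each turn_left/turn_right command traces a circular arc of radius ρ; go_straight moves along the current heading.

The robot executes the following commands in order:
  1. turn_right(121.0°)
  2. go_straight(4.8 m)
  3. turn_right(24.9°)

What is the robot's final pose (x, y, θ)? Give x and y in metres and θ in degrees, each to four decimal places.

set_pose: (x, y, θ) = (-9.2200, -1.8400, 223.8000°), ρ = 6.95
turn_right(121.0°): centre at ρ to the right, rotate −121.0° → (-20.8077, 1.6365, 102.8000°)
go_straight(4.8): x += 4.8·cos θ, y += 4.8·sin θ → (-21.8711, 6.3172, 102.8000°)
turn_right(24.9°): centre at ρ to the right, rotate −24.9° → (-21.8894, 9.3138, 77.9000°)

(-21.8894, 9.3138, 77.9000°)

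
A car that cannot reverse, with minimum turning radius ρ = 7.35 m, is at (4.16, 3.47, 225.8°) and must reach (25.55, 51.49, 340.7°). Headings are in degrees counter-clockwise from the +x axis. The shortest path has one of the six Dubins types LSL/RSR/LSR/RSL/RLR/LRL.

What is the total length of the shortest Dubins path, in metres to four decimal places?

74.8024 m

Let ψ = atan2(Δy, Δx) = atan2(48.02, 21.39) = 65.9899° be the start→goal bearing.
Normalize: d = |goal − start| / ρ = 52.568550/7.35 = 7.152184, α = (θ_start − ψ) mod 360° = 159.8101° = 2.789212 rad, β = (θ_goal − ψ) mod 360° = 274.7101° = 4.794595 rad.
Common terms: sin α = 0.345133, cos α = -0.938554, sin β = -0.996623, cos β = 0.082114, cos(α−β) = -0.421036, d² = 51.153732. Work in radians in the unit-radius frame; every candidate has L = ρ·(t + p + q).
LSL: p² = 2 + d² − 2cos(α−β) + 2d(sin α − sin β) = 73.188777; p = √p² = 8.555044; φ = atan2(cos β − cos α, d + sin α − sin β) = 0.119591 rad; t = (φ − α) mod 2π = 3.613564 rad, q = (β − φ) mod 2π = 4.675005 rad → L = 7.35·(3.613564 + 8.555044 + 4.675005) = 7.35·16.843613 = 123.800552 m
RSR: p² = 2 + d² − 2cos(α−β) + 2d(sin β − sin α) = 34.802831; p = √p² = 5.899392; φ = atan2(cos α − cos β, d − sin α + sin β) = -0.173887 rad; t = (α − φ) mod 2π = 2.963099 rad, q = (φ − β) mod 2π = 1.314703 rad → L = 7.35·(2.963099 + 5.899392 + 1.314703) = 7.35·10.177194 = 74.802379 m
LSR: p² = d² − 2 + 2cos(α−β) + 2d(sin α + sin β) = 38.992511; p = √p² = 6.244398; φ = atan2(−cos α − cos β, d + sin α + sin β) − atan2(−2, p) = 0.440955 rad; t = (φ − α) mod 2π = 3.934928 rad, q = (φ − β) mod 2π = 1.929545 rad → L = 7.35·(3.934928 + 6.244398 + 1.929545) = 7.35·12.108871 = 89.000205 m
RSL: p² = d² − 2 + 2cos(α−β) − 2d(sin α + sin β) = 57.630810; p = √p² = 7.591496; φ = atan2(cos α + cos β, d − sin α − sin β) − atan2(2, p) = -0.366910 rad; t = (α − φ) mod 2π = 3.156122 rad, q = (β − φ) mod 2π = 5.161506 rad → L = 7.35·(3.156122 + 7.591496 + 5.161506) = 7.35·15.909124 = 116.932059 m
RLR: c = (6 − d² + 2cos(α−β) + 2d(sin α − sin β))/8 = -3.350354, |c| > 1 → infeasible
LRL: c = (6 − d² + 2cos(α−β) − 2d(sin α − sin β))/8 = -8.148597, |c| > 1 → infeasible
Shortest: RSR with L = 74.802379 m ≈ 74.8024 m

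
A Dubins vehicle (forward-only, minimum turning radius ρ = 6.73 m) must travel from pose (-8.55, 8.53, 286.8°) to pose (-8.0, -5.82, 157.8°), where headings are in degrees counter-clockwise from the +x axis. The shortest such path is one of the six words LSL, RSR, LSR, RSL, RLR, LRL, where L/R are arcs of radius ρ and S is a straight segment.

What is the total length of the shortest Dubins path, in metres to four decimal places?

Let ψ = atan2(Δy, Δx) = atan2(-14.35, 0.55) = -87.8051° be the start→goal bearing.
Normalize: d = |goal − start| / ρ = 14.360536/6.73 = 2.133809, α = (θ_start − ψ) mod 360° = 14.6051° = 0.254907 rad, β = (θ_goal − ψ) mod 360° = 245.6051° = 4.286617 rad.
Common terms: sin α = 0.252155, cos α = 0.967687, sin β = -0.910720, cos β = -0.413024, cos(α−β) = -0.629320, d² = 4.553142. Work in radians in the unit-radius frame; every candidate has L = ρ·(t + p + q).
LSL: p² = 2 + d² − 2cos(α−β) + 2d(sin α − sin β) = 12.774490; p = √p² = 3.574142; φ = atan2(cos β − cos α, d + sin α − sin β) = -0.396623 rad; t = (φ − α) mod 2π = 5.631656 rad, q = (β − φ) mod 2π = 4.683240 rad → L = 6.73·(5.631656 + 3.574142 + 4.683240) = 6.73·13.889038 = 93.473224 m
RSR: p² = 2 + d² − 2cos(α−β) + 2d(sin β − sin α) = 2.849075; p = √p² = 1.687920; φ = atan2(cos α − cos β, d − sin α + sin β) = 0.957917 rad; t = (α − φ) mod 2π = 5.580175 rad, q = (φ − β) mod 2π = 2.954485 rad → L = 6.73·(5.580175 + 1.687920 + 2.954485) = 6.73·10.222580 = 68.797966 m
LSR: p² = d² − 2 + 2cos(α−β) + 2d(sin α + sin β) = -1.516004 < 0 → infeasible
RSL: p² = d² − 2 + 2cos(α−β) − 2d(sin α + sin β) = 4.105006; p = √p² = 2.026082; φ = atan2(cos α + cos β, d − sin α − sin β) − atan2(2, p) = -0.582838 rad; t = (α − φ) mod 2π = 0.837744 rad, q = (β − φ) mod 2π = 4.869455 rad → L = 6.73·(0.837744 + 2.026082 + 4.869455) = 6.73·7.733280 = 52.044976 m
RLR: c = (6 − d² + 2cos(α−β) + 2d(sin α − sin β))/8 = 0.643866; p = 2π − arccos c = 5.411929 rad; φ = atan2(cos α − cos β, d − sin α + sin β) = 0.957917 rad; t = (α − φ + p/2) mod 2π = 2.002954 rad, q = (α − β − t + p) mod 2π = 5.660450 rad → L = 6.73·(2.002954 + 5.411929 + 5.660450) = 6.73·13.075332 = 87.996986 m
LRL: c = (6 − d² + 2cos(α−β) − 2d(sin α − sin β))/8 = -0.596811; p = 2π − arccos c = 4.072868 rad; φ = atan2(cos β − cos α, d + sin α − sin β) = -0.396623 rad; t = (φ − α + p/2) mod 2π = 1.384905 rad, q = (β − α − t + p) mod 2π = 0.436489 rad → L = 6.73·(1.384905 + 4.072868 + 0.436489) = 6.73·5.894261 = 39.668376 m
Shortest: LRL with L = 39.668376 m ≈ 39.6684 m

39.6684 m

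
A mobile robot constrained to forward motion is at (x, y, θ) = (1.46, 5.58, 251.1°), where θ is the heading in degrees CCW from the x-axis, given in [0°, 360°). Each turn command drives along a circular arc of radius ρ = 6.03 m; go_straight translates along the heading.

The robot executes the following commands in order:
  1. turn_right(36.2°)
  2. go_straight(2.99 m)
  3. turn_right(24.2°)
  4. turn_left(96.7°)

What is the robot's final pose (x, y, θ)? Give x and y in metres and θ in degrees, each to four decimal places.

(-10.2121, -7.8310, 287.4000°)

set_pose: (x, y, θ) = (1.4600, 5.5800, 251.1000°), ρ = 6.03
turn_right(36.2°): centre at ρ to the right, rotate −36.2° → (-0.7949, 2.5877, 214.9000°)
go_straight(2.99): x += 2.99·cos θ, y += 2.99·sin θ → (-3.2471, 0.8770, 214.9000°)
turn_right(24.2°): centre at ρ to the right, rotate −24.2° → (-5.5776, -0.1026, 190.7000°)
turn_left(96.7°): centre at ρ to the left, rotate +96.7° → (-10.2121, -7.8310, 287.4000°)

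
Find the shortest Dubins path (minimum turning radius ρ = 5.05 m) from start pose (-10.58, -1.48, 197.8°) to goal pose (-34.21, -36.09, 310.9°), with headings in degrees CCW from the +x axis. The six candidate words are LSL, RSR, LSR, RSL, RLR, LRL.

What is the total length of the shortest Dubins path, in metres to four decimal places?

Let ψ = atan2(Δy, Δx) = atan2(-34.61, -23.63) = -124.3233° be the start→goal bearing.
Normalize: d = |goal − start| / ρ = 41.907386/5.05 = 8.298492, α = (θ_start − ψ) mod 360° = 322.1233° = 5.622113 rad, β = (θ_goal − ψ) mod 360° = 75.2233° = 1.312895 rad.
Common terms: sin α = -0.613964, cos α = 0.789334, sin β = 0.966927, cos β = 0.255052, cos(α−β) = -0.392337, d² = 68.864974. Work in radians in the unit-radius frame; every candidate has L = ρ·(t + p + q).
LSL: p² = 2 + d² − 2cos(α−β) + 2d(sin α − sin β) = 45.411622; p = √p² = 6.738815; φ = atan2(cos β − cos α, d + sin α − sin β) = -0.079368 rad; t = (φ − α) mod 2π = 0.581705 rad, q = (β − φ) mod 2π = 1.392262 rad → L = 5.05·(0.581705 + 6.738815 + 1.392262) = 5.05·8.712782 = 43.999549 m
RSR: p² = 2 + d² − 2cos(α−β) + 2d(sin β − sin α) = 97.887674; p = √p² = 9.893820; φ = atan2(cos α − cos β, d − sin α + sin β) = 0.054028 rad; t = (α − φ) mod 2π = 5.568085 rad, q = (φ − β) mod 2π = 5.024318 rad → L = 5.05·(5.568085 + 9.893820 + 5.024318) = 5.05·20.486223 = 103.455427 m
LSR: p² = d² − 2 + 2cos(α−β) + 2d(sin α + sin β) = 71.938430; p = √p² = 8.481653; φ = atan2(−cos α − cos β, d + sin α + sin β) − atan2(−2, p) = 0.111436 rad; t = (φ − α) mod 2π = 0.772509 rad, q = (φ − β) mod 2π = 5.081727 rad → L = 5.05·(0.772509 + 8.481653 + 5.081727) = 5.05·14.335888 = 72.396235 m
RSL: p² = d² − 2 + 2cos(α−β) − 2d(sin α + sin β) = 60.222170; p = √p² = 7.760294; φ = atan2(cos α + cos β, d − sin α − sin β) − atan2(2, p) = -0.121539 rad; t = (α − φ) mod 2π = 5.743652 rad, q = (β − φ) mod 2π = 1.434434 rad → L = 5.05·(5.743652 + 7.760294 + 1.434434) = 5.05·14.938381 = 75.438822 m
RLR: c = (6 − d² + 2cos(α−β) + 2d(sin α − sin β))/8 = -11.235959, |c| > 1 → infeasible
LRL: c = (6 − d² + 2cos(α−β) − 2d(sin α − sin β))/8 = -4.676453, |c| > 1 → infeasible
Shortest: LSL with L = 43.999549 m ≈ 43.9995 m

43.9995 m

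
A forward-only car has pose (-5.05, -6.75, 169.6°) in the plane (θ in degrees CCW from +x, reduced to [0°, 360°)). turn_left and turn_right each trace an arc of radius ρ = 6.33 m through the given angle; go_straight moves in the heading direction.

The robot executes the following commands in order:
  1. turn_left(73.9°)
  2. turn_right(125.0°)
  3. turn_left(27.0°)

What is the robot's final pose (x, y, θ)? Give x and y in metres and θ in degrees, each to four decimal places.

set_pose: (x, y, θ) = (-5.0500, -6.7500, 169.6000°), ρ = 6.33
turn_left(73.9°): centre at ρ to the left, rotate +73.9° → (-11.8576, -10.1516, 243.5000°)
turn_right(125.0°): centre at ρ to the right, rotate −125.0° → (-23.0855, -10.3476, 118.5000°)
turn_left(27.0°): centre at ρ to the left, rotate +27.0° → (-25.0630, -8.1513, 145.5000°)

(-25.0630, -8.1513, 145.5000°)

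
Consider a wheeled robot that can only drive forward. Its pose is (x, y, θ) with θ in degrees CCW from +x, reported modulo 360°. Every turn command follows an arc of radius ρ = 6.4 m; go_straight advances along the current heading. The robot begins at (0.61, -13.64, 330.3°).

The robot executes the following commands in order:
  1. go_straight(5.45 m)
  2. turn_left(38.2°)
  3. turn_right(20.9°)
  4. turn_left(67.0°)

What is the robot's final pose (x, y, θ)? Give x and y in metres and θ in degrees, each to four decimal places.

(18.3724, -14.6464, 54.6000°)

set_pose: (x, y, θ) = (0.6100, -13.6400, 330.3000°), ρ = 6.4
go_straight(5.45): x += 5.45·cos θ, y += 5.45·sin θ → (5.3440, -16.3402, 330.3000°)
turn_left(38.2°): centre at ρ to the left, rotate +38.2° → (9.4610, -17.1107, 368.5000° ≡ 8.5000°)
turn_right(20.9°): centre at ρ to the right, rotate −20.9° → (11.7812, -17.1897, -12.4000° ≡ 347.6000°)
turn_left(67.0°): centre at ρ to the left, rotate +67.0° → (18.3724, -14.6464, 414.6000° ≡ 54.6000°)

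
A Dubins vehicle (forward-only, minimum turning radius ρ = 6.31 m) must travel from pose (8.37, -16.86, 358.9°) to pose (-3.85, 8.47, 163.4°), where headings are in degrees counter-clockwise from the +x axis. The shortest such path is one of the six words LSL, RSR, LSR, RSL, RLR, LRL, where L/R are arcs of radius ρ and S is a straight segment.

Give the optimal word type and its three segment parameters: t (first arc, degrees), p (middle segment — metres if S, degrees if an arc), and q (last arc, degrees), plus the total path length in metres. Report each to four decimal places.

LSL: t = 138.5698°, p = 19.1931 m, q = 25.9302°, L = 37.3096 m

Let ψ = atan2(Δy, Δx) = atan2(25.33, -12.22) = 115.7541° be the start→goal bearing.
Normalize: d = |goal − start| / ρ = 28.123608/6.31 = 4.456990, α = (θ_start − ψ) mod 360° = 243.1459° = 4.243696 rad, β = (θ_goal − ψ) mod 360° = 47.6459° = 0.831577 rad.
Common terms: sin α = -0.892159, cos α = -0.451721, sin β = 0.738995, cos β = 0.673711, cos(α−β) = -0.963630, d² = 19.864761. Work in radians in the unit-radius frame; every candidate has L = ρ·(t + p + q).
LSL: p² = 2 + d² − 2cos(α−β) + 2d(sin α − sin β) = 9.251946; p = √p² = 3.041701; φ = atan2(cos β − cos α, d + sin α − sin β) = 0.379010 rad; t = (φ − α) mod 2π = 2.418499 rad, q = (β − φ) mod 2π = 0.452567 rad → L = 6.31·(2.418499 + 3.041701 + 0.452567) = 6.31·5.912768 = 37.309565 m
RSR: p² = 2 + d² − 2cos(α−β) + 2d(sin β − sin α) = 38.332097; p = √p² = 6.191292; φ = atan2(cos α − cos β, d − sin α + sin β) = -0.182793 rad; t = (α − φ) mod 2π = 4.426489 rad, q = (φ − β) mod 2π = 5.268815 rad → L = 6.31·(4.426489 + 6.191292 + 5.268815) = 6.31·15.886596 = 100.244421 m
LSR: p² = d² − 2 + 2cos(α−β) + 2d(sin α + sin β) = 14.572194; p = √p² = 3.817354; φ = atan2(−cos α − cos β, d + sin α + sin β) − atan2(−2, p) = 0.431068 rad; t = (φ − α) mod 2π = 2.470558 rad, q = (φ − β) mod 2π = 5.882677 rad → L = 6.31·(2.470558 + 3.817354 + 5.882677) = 6.31·12.170589 = 76.796415 m
RSL: p² = d² − 2 + 2cos(α−β) − 2d(sin α + sin β) = 17.302806; p = √p² = 4.159664; φ = atan2(cos α + cos β, d − sin α − sin β) − atan2(2, p) = -0.400061 rad; t = (α − φ) mod 2π = 4.643757 rad, q = (β − φ) mod 2π = 1.231638 rad → L = 6.31·(4.643757 + 4.159664 + 1.231638) = 6.31·10.035059 = 63.321225 m
RLR: c = (6 − d² + 2cos(α−β) + 2d(sin α − sin β))/8 = -3.791512, |c| > 1 → infeasible
LRL: c = (6 − d² + 2cos(α−β) − 2d(sin α − sin β))/8 = -0.156493; p = 2π − arccos c = 4.555250 rad; φ = atan2(cos β − cos α, d + sin α − sin β) = 0.379010 rad; t = (φ − α + p/2) mod 2π = 4.696124 rad, q = (β − α − t + p) mod 2π = 2.730192 rad → L = 6.31·(4.696124 + 4.555250 + 2.730192) = 6.31·11.981566 = 75.603683 m
Shortest: LSL with L = 37.309565 m ≈ 37.3096 m
Convert LSL to answer units (arcs ×180/π): t = 2.418499·180/π = 138.5698°, p = ρ·p = 6.31·3.041701 = 19.1931 m, q = 0.452567·180/π = 25.9302°, L = 37.3096 m.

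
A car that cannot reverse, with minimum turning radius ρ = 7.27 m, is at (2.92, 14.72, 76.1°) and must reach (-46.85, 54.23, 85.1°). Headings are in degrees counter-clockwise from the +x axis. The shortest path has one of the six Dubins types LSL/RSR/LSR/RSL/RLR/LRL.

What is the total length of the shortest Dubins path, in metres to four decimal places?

66.9006 m

Let ψ = atan2(Δy, Δx) = atan2(39.51, -49.77) = 141.5556° be the start→goal bearing.
Normalize: d = |goal − start| / ρ = 63.545991/7.27 = 8.740852, α = (θ_start − ψ) mod 360° = 294.5444° = 5.140769 rad, β = (θ_goal − ψ) mod 360° = 303.5444° = 5.297849 rad.
Common terms: sin α = -0.909640, cos α = 0.415398, sin β = -0.833458, cos β = 0.552582, cos(α−β) = 0.987688, d² = 76.402487. Work in radians in the unit-radius frame; every candidate has L = ρ·(t + p + q).
LSL: p² = 2 + d² − 2cos(α−β) + 2d(sin α − sin β) = 75.095324; p = √p² = 8.665756; φ = atan2(cos β − cos α, d + sin α − sin β) = 0.015831 rad; t = (φ − α) mod 2π = 1.158248 rad, q = (β − φ) mod 2π = 5.282017 rad → L = 7.27·(1.158248 + 8.665756 + 5.282017) = 7.27·15.106021 = 109.820771 m
RSR: p² = 2 + d² − 2cos(α−β) + 2d(sin β − sin α) = 77.758896; p = √p² = 8.818100; φ = atan2(cos α − cos β, d − sin α + sin β) = -0.015558 rad; t = (α − φ) mod 2π = 5.156327 rad, q = (φ − β) mod 2π = 0.969779 rad → L = 7.27·(5.156327 + 8.818100 + 0.969779) = 7.27·14.944206 = 108.644379 m
LSR: p² = d² − 2 + 2cos(α−β) + 2d(sin α + sin β) = 45.905540; p = √p² = 6.775363; φ = atan2(−cos α − cos β, d + sin α + sin β) − atan2(−2, p) = 0.149581 rad; t = (φ − α) mod 2π = 1.291997 rad, q = (φ − β) mod 2π = 1.134917 rad → L = 7.27·(1.291997 + 6.775363 + 1.134917) = 7.27·9.202277 = 66.900552 m
RSL: p² = d² − 2 + 2cos(α−β) − 2d(sin α + sin β) = 106.850187; p = √p² = 10.336836; φ = atan2(cos α + cos β, d − sin α − sin β) − atan2(2, p) = -0.099053 rad; t = (α − φ) mod 2π = 5.239821 rad, q = (β − φ) mod 2π = 5.396901 rad → L = 7.27·(5.239821 + 10.336836 + 5.396901) = 7.27·20.973559 = 152.477774 m
RLR: c = (6 − d² + 2cos(α−β) + 2d(sin α − sin β))/8 = -8.719862, |c| > 1 → infeasible
LRL: c = (6 − d² + 2cos(α−β) − 2d(sin α − sin β))/8 = -8.386916, |c| > 1 → infeasible
Shortest: LSR with L = 66.900552 m ≈ 66.9006 m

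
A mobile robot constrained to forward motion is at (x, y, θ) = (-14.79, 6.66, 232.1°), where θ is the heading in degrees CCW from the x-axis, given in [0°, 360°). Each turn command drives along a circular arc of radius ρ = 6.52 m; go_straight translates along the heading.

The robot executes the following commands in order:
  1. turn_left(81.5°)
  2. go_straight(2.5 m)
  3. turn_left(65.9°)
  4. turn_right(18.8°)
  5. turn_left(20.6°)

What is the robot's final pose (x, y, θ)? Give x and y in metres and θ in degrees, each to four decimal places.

(-1.3592, -4.4832, 21.3000°)

set_pose: (x, y, θ) = (-14.7900, 6.6600, 232.1000°), ρ = 6.52
turn_left(81.5°): centre at ρ to the left, rotate +81.5° → (-14.3668, -1.8415, 313.6000°)
go_straight(2.5): x += 2.5·cos θ, y += 2.5·sin θ → (-12.6427, -3.6519, 313.6000°)
turn_left(65.9°): centre at ρ to the left, rotate +65.9° → (-5.7447, -5.3016, 379.5000° ≡ 19.5000°)
turn_right(18.8°): centre at ρ to the right, rotate −18.8° → (-3.6479, -4.9281, 0.7000°)
turn_left(20.6°): centre at ρ to the left, rotate +20.6° → (-1.3592, -4.4832, 21.3000°)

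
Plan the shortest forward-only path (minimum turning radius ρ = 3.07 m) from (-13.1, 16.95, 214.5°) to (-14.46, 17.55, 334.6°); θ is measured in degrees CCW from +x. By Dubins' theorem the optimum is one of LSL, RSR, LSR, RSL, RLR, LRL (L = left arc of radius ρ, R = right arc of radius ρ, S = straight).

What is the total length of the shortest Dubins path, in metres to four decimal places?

Let ψ = atan2(Δy, Δx) = atan2(0.60, -1.36) = 156.1941° be the start→goal bearing.
Normalize: d = |goal − start| / ρ = 1.486472/3.07 = 0.484193, α = (θ_start − ψ) mod 360° = 58.3059° = 1.017631 rad, β = (θ_goal − ψ) mod 360° = 178.4059° = 3.113771 rad.
Common terms: sin α = 0.850866, cos α = 0.525383, sin β = 0.027818, cos β = -0.999613, cos(α−β) = -0.501511, d² = 0.234443. Work in radians in the unit-radius frame; every candidate has L = ρ·(t + p + q).
LSL: p² = 2 + d² − 2cos(α−β) + 2d(sin α − sin β) = 4.034492; p = √p² = 2.008604; φ = atan2(cos β − cos α, d + sin α − sin β) = -0.862132 rad; t = (φ − α) mod 2π = 4.403423 rad, q = (β − φ) mod 2π = 3.975903 rad → L = 3.07·(4.403423 + 2.008604 + 3.975903) = 3.07·10.387930 = 31.890946 m
RSR: p² = 2 + d² − 2cos(α−β) + 2d(sin β − sin α) = 2.440437; p = √p² = 1.562190; φ = atan2(cos α − cos β, d − sin α + sin β) = 1.789444 rad; t = (α − φ) mod 2π = 5.511372 rad, q = (φ − β) mod 2π = 4.958859 rad → L = 3.07·(5.511372 + 1.562190 + 4.958859) = 3.07·12.032420 = 36.939529 m
LSR: p² = d² − 2 + 2cos(α−β) + 2d(sin α + sin β) = -1.917674 < 0 → infeasible
RSL: p² = d² − 2 + 2cos(α−β) − 2d(sin α + sin β) = -3.619483 < 0 → infeasible
RLR: c = (6 − d² + 2cos(α−β) + 2d(sin α − sin β))/8 = 0.694945; p = 2π − arccos c = 5.480733 rad; φ = atan2(cos α − cos β, d − sin α + sin β) = 1.789444 rad; t = (α − φ + p/2) mod 2π = 1.968553 rad, q = (α − β − t + p) mod 2π = 1.416040 rad → L = 3.07·(1.968553 + 5.480733 + 1.416040) = 3.07·8.865326 = 27.216549 m
LRL: c = (6 − d² + 2cos(α−β) − 2d(sin α − sin β))/8 = 0.495688; p = 2π − arccos c = 5.231016 rad; φ = atan2(cos β − cos α, d + sin α − sin β) = -0.862132 rad; t = (φ − α + p/2) mod 2π = 0.735746 rad, q = (β − α − t + p) mod 2π = 0.308226 rad → L = 3.07·(0.735746 + 5.231016 + 0.308226) = 3.07·6.274988 = 19.264213 m
Shortest: LRL with L = 19.264213 m ≈ 19.2642 m

19.2642 m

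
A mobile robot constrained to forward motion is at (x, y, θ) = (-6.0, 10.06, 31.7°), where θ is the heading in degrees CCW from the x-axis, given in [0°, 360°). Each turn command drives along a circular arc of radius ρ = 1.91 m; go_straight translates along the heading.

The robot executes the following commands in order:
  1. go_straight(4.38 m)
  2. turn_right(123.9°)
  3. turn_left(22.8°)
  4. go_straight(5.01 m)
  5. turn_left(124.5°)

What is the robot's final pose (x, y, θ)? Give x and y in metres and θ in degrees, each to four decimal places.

set_pose: (x, y, θ) = (-6.0000, 10.0600, 31.7000°), ρ = 1.91
go_straight(4.38): x += 4.38·cos θ, y += 4.38·sin θ → (-2.2734, 12.3616, 31.7000°)
turn_right(123.9°): centre at ρ to the right, rotate −123.9° → (0.6388, 10.6632, -92.2000° ≡ 267.8000°)
turn_left(22.8°): centre at ρ to the left, rotate +22.8° → (0.7595, 9.9179, 290.6000°)
go_straight(5.01): x += 5.01·cos θ, y += 5.01·sin θ → (2.5222, 5.2282, 290.6000°)
turn_left(124.5°): centre at ρ to the left, rotate +124.5° → (5.8766, 4.8074, 415.1000° ≡ 55.1000°)

(5.8766, 4.8074, 55.1000°)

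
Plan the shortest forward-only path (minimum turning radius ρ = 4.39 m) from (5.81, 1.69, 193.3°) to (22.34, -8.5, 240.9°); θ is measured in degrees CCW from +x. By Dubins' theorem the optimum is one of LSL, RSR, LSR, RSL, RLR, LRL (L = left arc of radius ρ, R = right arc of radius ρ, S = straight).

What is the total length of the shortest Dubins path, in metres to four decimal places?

Let ψ = atan2(Δy, Δx) = atan2(-10.19, 16.53) = -31.6520° be the start→goal bearing.
Normalize: d = |goal − start| / ρ = 19.418471/4.39 = 4.423342, α = (θ_start − ψ) mod 360° = 224.9520° = 3.926152 rad, β = (θ_goal − ψ) mod 360° = 272.5520° = 4.756929 rad.
Common terms: sin α = -0.706514, cos α = -0.707699, sin β = -0.999008, cos β = 0.044525, cos(α−β) = 0.674302, d² = 19.565953. Work in radians in the unit-radius frame; every candidate has L = ρ·(t + p + q).
LSL: p² = 2 + d² − 2cos(α−β) + 2d(sin α − sin β) = 22.804955; p = √p² = 4.775453; φ = atan2(cos β − cos α, d + sin α − sin β) = 0.158178 rad; t = (φ − α) mod 2π = 2.515211 rad, q = (β − φ) mod 2π = 4.598751 rad → L = 4.39·(2.515211 + 4.775453 + 4.598751) = 4.39·11.889415 = 52.194534 m
RSR: p² = 2 + d² − 2cos(α−β) + 2d(sin β − sin α) = 17.629741; p = √p² = 4.198779; φ = atan2(cos α − cos β, d − sin α + sin β) = -0.180126 rad; t = (α − φ) mod 2π = 4.106278 rad, q = (φ − β) mod 2π = 1.346131 rad → L = 4.39·(4.106278 + 4.198779 + 1.346131) = 4.39·9.651187 = 42.368711 m
LSR: p² = d² − 2 + 2cos(α−β) + 2d(sin α + sin β) = 3.826345; p = √p² = 1.956104; φ = atan2(−cos α − cos β, d + sin α + sin β) − atan2(−2, p) = 1.035826 rad; t = (φ − α) mod 2π = 3.392859 rad, q = (φ − β) mod 2π = 2.562082 rad → L = 4.39·(3.392859 + 1.956104 + 2.562082) = 4.39·7.911046 = 34.729491 m
RSL: p² = d² − 2 + 2cos(α−β) − 2d(sin α + sin β) = 34.002770; p = √p² = 5.831189; φ = atan2(cos α + cos β, d − sin α − sin β) − atan2(2, p) = -0.438196 rad; t = (α − φ) mod 2π = 4.364348 rad, q = (β − φ) mod 2π = 5.195125 rad → L = 4.39·(4.364348 + 5.831189 + 5.195125) = 4.39·15.390663 = 67.565009 m
RLR: c = (6 − d² + 2cos(α−β) + 2d(sin α − sin β))/8 = -1.203718, |c| > 1 → infeasible
LRL: c = (6 − d² + 2cos(α−β) − 2d(sin α − sin β))/8 = -1.850619, |c| > 1 → infeasible
Shortest: LSR with L = 34.729491 m ≈ 34.7295 m

34.7295 m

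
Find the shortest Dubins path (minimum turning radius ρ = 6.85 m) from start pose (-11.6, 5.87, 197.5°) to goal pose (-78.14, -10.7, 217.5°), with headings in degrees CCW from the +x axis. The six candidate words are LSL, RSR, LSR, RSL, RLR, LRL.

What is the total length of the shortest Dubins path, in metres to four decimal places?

Let ψ = atan2(Δy, Δx) = atan2(-16.57, -66.54) = -166.0164° be the start→goal bearing.
Normalize: d = |goal − start| / ρ = 68.572126/6.85 = 10.010529, α = (θ_start − ψ) mod 360° = 3.5164° = 0.061374 rad, β = (θ_goal − ψ) mod 360° = 23.5164° = 0.410439 rad.
Common terms: sin α = 0.061335, cos α = 0.998117, sin β = 0.399012, cos β = 0.916946, cos(α−β) = 0.939693, d² = 100.210698. Work in radians in the unit-radius frame; every candidate has L = ρ·(t + p + q).
LSL: p² = 2 + d² − 2cos(α−β) + 2d(sin α − sin β) = 93.570657; p = √p² = 9.673193; φ = atan2(cos β − cos α, d + sin α − sin β) = -0.008392 rad; t = (φ − α) mod 2π = 6.213420 rad, q = (β − φ) mod 2π = 0.418831 rad → L = 6.85·(6.213420 + 9.673193 + 0.418831) = 6.85·16.305444 = 111.692291 m
RSR: p² = 2 + d² − 2cos(α−β) + 2d(sin β − sin α) = 107.091969; p = √p² = 10.348525; φ = atan2(cos α − cos β, d − sin α + sin β) = 0.007844 rad; t = (α − φ) mod 2π = 0.053530 rad, q = (φ − β) mod 2π = 5.880590 rad → L = 6.85·(0.053530 + 10.348525 + 5.880590) = 6.85·16.282644 = 111.536114 m
LSR: p² = d² − 2 + 2cos(α−β) + 2d(sin α + sin β) = 109.306725; p = √p² = 10.454986; φ = atan2(−cos α − cos β, d + sin α + sin β) − atan2(−2, p) = 0.008118 rad; t = (φ − α) mod 2π = 6.229930 rad, q = (φ − β) mod 2π = 5.880864 rad → L = 6.85·(6.229930 + 10.454986 + 5.880864) = 6.85·22.565779 = 154.575586 m
RSL: p² = d² − 2 + 2cos(α−β) − 2d(sin α + sin β) = 90.873443; p = √p² = 9.532756; φ = atan2(cos α + cos β, d − sin α − sin β) − atan2(2, p) = -0.008902 rad; t = (α − φ) mod 2π = 0.070275 rad, q = (β − φ) mod 2π = 0.419341 rad → L = 6.85·(0.070275 + 9.532756 + 0.419341) = 6.85·10.022373 = 68.653255 m
RLR: c = (6 − d² + 2cos(α−β) + 2d(sin α − sin β))/8 = -12.386496, |c| > 1 → infeasible
LRL: c = (6 − d² + 2cos(α−β) − 2d(sin α − sin β))/8 = -10.696332, |c| > 1 → infeasible
Shortest: RSL with L = 68.653255 m ≈ 68.6533 m

68.6533 m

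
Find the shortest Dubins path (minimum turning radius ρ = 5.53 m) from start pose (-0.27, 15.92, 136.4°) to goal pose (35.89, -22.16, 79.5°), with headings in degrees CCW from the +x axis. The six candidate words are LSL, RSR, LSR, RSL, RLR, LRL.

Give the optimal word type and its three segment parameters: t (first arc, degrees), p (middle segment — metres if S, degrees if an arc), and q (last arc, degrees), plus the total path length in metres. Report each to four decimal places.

LSL: t = 179.8445°, p = 47.8144 m, q = 123.2555°, L = 77.0686 m

Let ψ = atan2(Δy, Δx) = atan2(-38.08, 36.16) = -46.4815° be the start→goal bearing.
Normalize: d = |goal − start| / ρ = 52.513160/5.53 = 9.496051, α = (θ_start − ψ) mod 360° = 182.8815° = 3.191884 rad, β = (θ_goal − ψ) mod 360° = 125.9815° = 2.198791 rad.
Common terms: sin α = -0.050270, cos α = -0.998736, sin β = 0.809207, cos β = -0.587523, cos(α−β) = 0.546102, d² = 90.174978. Work in radians in the unit-radius frame; every candidate has L = ρ·(t + p + q).
LSL: p² = 2 + d² − 2cos(α−β) + 2d(sin α − sin β) = 74.759502; p = √p² = 8.646358; φ = atan2(cos β − cos α, d + sin α − sin β) = 0.047577 rad; t = (φ − α) mod 2π = 3.138879 rad, q = (β − φ) mod 2π = 2.151214 rad → L = 5.53·(3.138879 + 8.646358 + 2.151214) = 5.53·13.936451 = 77.068572 m
RSR: p² = 2 + d² − 2cos(α−β) + 2d(sin β − sin α) = 107.406047; p = √p² = 10.363689; φ = atan2(cos α − cos β, d − sin α + sin β) = -0.039689 rad; t = (α − φ) mod 2π = 3.231572 rad, q = (φ − β) mod 2π = 4.044705 rad → L = 5.53·(3.231572 + 10.363689 + 4.044705) = 5.53·17.639967 = 97.549015 m
LSR: p² = d² − 2 + 2cos(α−β) + 2d(sin α + sin β) = 103.681000; p = √p² = 10.182387; φ = atan2(−cos α − cos β, d + sin α + sin β) − atan2(−2, p) = 0.347414 rad; t = (φ − α) mod 2π = 3.438716 rad, q = (φ − β) mod 2π = 4.431808 rad → L = 5.53·(3.438716 + 10.182387 + 4.431808) = 5.53·18.052911 = 99.832596 m
RSL: p² = d² − 2 + 2cos(α−β) − 2d(sin α + sin β) = 74.853365; p = √p² = 8.651784; φ = atan2(cos α + cos β, d − sin α − sin β) − atan2(2, p) = -0.406774 rad; t = (α − φ) mod 2π = 3.598657 rad, q = (β − φ) mod 2π = 2.605565 rad → L = 5.53·(3.598657 + 8.651784 + 2.605565) = 5.53·14.856006 = 82.153713 m
RLR: c = (6 − d² + 2cos(α−β) + 2d(sin α − sin β))/8 = -12.425756, |c| > 1 → infeasible
LRL: c = (6 − d² + 2cos(α−β) − 2d(sin α − sin β))/8 = -8.344938, |c| > 1 → infeasible
Shortest: LSL with L = 77.068572 m ≈ 77.0686 m
Convert LSL to answer units (arcs ×180/π): t = 3.138879·180/π = 179.8445°, p = ρ·p = 5.53·8.646358 = 47.8144 m, q = 2.151214·180/π = 123.2555°, L = 77.0686 m.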